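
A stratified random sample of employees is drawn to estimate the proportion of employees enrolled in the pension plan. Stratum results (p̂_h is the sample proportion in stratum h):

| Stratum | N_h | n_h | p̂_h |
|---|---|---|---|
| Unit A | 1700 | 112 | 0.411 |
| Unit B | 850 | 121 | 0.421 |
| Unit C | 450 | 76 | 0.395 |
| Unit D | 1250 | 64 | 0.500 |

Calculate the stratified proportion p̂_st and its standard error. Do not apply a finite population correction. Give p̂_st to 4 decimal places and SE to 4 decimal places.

N = 4250; stratum weights W_h = N_h/N.
p̂_st = Σ W_h p̂_h = (1700·0.411 + 850·0.421 + 450·0.395 + 1250·0.500)/4250 = 0.43748
V̂(p̂_st) = Σ W_h² p̂_h(1−p̂_h)/(n_h−1):
  stratum Unit A: (1700/4250)²·0.411·0.589/111 = 0.000348943
  stratum Unit B: (850/4250)²·0.421·0.579/120 = 8.1253e-05
  stratum Unit C: (450/4250)²·0.395·0.605/75 = 3.57222e-05
  stratum Unit D: (1250/4250)²·0.500·0.500/63 = 0.000343275
V̂(p̂_st) = 0.000809192; SE = √V̂ = 0.0284463

p̂_st ≈ 0.4375, SE ≈ 0.0284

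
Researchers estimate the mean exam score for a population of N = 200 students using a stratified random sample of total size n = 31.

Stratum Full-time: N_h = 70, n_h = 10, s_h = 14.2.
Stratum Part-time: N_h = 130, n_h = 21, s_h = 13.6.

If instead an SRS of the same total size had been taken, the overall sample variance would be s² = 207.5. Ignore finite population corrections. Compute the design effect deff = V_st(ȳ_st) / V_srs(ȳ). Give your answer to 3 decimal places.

deff ≈ 0.925

V̂(ȳ_st) = Σ W_h² s_h²/n_h, with W_h = N_h/N and N = 200:
  stratum Full-time: (70/200)²·14.2²/10 = 2.47009
  stratum Part-time: (130/200)²·13.6²/21 = 3.72122
V_st = 6.19131
V_srs = s²/n = 207.5/31 = 6.69355
deff = V_st / V_srs = 6.19131/6.69355 = 0.9250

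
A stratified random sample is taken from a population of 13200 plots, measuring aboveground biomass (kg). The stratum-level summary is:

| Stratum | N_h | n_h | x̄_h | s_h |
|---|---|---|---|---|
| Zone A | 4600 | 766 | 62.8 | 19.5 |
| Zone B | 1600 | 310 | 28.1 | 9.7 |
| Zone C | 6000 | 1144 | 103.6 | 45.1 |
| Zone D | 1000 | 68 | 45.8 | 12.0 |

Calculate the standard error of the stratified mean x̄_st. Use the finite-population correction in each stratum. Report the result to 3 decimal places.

SE(x̄_st) ≈ 0.602

V̂(x̄_st) = Σ W_h² (1 − n_h/N_h) s_h²/n_h, with W_h = N_h/N and N = 13200:
  stratum Zone A: (4600/13200)²·(1 − 766/4600)·19.5²/766 = 0.0502461
  stratum Zone B: (1600/13200)²·(1 − 310/1600)·9.7²/310 = 0.00359537
  stratum Zone C: (6000/13200)²·(1 − 1144/6000)·45.1²/1144 = 0.29731
  stratum Zone D: (1000/13200)²·(1 − 68/1000)·12.0²/68 = 0.0113272
V̂(x̄_st) = 0.362478
SE(x̄_st) = √0.362478 = 0.602062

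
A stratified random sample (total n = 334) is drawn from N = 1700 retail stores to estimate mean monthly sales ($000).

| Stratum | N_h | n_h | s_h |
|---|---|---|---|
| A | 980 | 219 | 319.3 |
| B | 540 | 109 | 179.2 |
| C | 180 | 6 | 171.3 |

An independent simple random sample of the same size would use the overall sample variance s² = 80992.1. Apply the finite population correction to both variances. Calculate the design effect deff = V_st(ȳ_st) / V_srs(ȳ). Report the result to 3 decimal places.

deff ≈ 1.010

V̂(ȳ_st) = Σ W_h² (1 − n_h/N_h) s_h²/n_h, with W_h = N_h/N and N = 1700:
  stratum A: (980/1700)²·(1 − 219/980)·319.3²/219 = 120.134
  stratum B: (540/1700)²·(1 − 109/540)·179.2²/109 = 23.7259
  stratum C: (180/1700)²·(1 − 6/180)·171.3²/6 = 53.0014
V_st = 196.861
V_srs = (1 − 334/1700)·80992.1/334 = 194.849
deff = V_st / V_srs = 196.861/194.849 = 1.0103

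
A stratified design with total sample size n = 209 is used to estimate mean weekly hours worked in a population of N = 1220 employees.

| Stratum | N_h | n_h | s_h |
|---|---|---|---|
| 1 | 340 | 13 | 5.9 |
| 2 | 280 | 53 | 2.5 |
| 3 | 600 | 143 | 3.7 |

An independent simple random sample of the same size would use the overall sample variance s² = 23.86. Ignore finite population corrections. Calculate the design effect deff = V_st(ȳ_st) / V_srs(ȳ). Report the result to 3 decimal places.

V̂(ȳ_st) = Σ W_h² s_h²/n_h, with W_h = N_h/N and N = 1220:
  stratum 1: (340/1220)²·5.9²/13 = 0.207969
  stratum 2: (280/1220)²·2.5²/53 = 0.00621156
  stratum 3: (600/1220)²·3.7²/143 = 0.0231553
V_st = 0.237336
V_srs = s²/n = 23.86/209 = 0.114163
deff = V_st / V_srs = 0.237336/0.114163 = 2.0789

deff ≈ 2.079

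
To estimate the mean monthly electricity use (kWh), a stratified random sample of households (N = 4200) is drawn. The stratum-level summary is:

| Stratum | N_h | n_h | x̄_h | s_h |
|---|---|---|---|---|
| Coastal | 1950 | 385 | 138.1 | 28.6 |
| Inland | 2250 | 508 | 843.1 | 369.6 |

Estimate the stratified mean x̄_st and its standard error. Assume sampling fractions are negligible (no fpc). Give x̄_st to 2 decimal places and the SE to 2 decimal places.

x̄_st ≈ 515.78, SE ≈ 8.81

x̄_st = Σ W_h x̄_h = (1950·138.1 + 2250·843.1)/4200 = 515.77857
V̂(x̄_st) = Σ W_h² s_h²/n_h, with W_h = N_h/N and N = 4200:
  stratum Coastal: (1950/4200)²·28.6²/385 = 0.457975
  stratum Inland: (2250/4200)²·369.6²/508 = 77.1732
V̂(x̄_st) = 77.6312
SE(x̄_st) = √77.6312 = 8.81086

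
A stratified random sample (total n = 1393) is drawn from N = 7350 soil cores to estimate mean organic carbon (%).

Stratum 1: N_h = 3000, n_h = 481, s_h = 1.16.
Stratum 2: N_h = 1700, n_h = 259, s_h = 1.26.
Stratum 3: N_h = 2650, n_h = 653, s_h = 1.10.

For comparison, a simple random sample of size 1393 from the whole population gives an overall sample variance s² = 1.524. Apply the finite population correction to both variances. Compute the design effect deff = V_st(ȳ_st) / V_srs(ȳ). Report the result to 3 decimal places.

V̂(ȳ_st) = Σ W_h² (1 − n_h/N_h) s_h²/n_h, with W_h = N_h/N and N = 7350:
  stratum 1: (3000/7350)²·(1 − 481/3000)·1.16²/481 = 0.000391332
  stratum 2: (1700/7350)²·(1 − 259/1700)·1.26²/259 = 0.000277958
  stratum 3: (2650/7350)²·(1 − 653/2650)·1.10²/653 = 0.000181519
V_st = 0.000850809
V_srs = (1 − 1393/7350)·1.524/1393 = 0.000886695
deff = V_st / V_srs = 0.000850809/0.000886695 = 0.9595

deff ≈ 0.960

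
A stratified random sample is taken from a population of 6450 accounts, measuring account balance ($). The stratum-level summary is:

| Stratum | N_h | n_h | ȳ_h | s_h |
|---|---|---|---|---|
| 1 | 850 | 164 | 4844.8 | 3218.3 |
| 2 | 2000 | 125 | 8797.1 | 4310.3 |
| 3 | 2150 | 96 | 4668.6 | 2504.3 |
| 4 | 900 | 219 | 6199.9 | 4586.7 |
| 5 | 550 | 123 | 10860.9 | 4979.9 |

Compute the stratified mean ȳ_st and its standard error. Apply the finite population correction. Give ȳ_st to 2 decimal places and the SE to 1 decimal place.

ȳ_st = Σ W_h ȳ_h = (850·4844.8 + 2000·8797.1 + 2150·4668.6 + 900·6199.9 + 550·10860.9)/6450 = 6713.67054
V̂(ȳ_st) = Σ W_h² (1 − n_h/N_h) s_h²/n_h, with W_h = N_h/N and N = 6450:
  stratum 1: (850/6450)²·(1 − 164/850)·3218.3²/164 = 885.182
  stratum 2: (2000/6450)²·(1 − 125/2000)·4310.3²/125 = 13397.3
  stratum 3: (2150/6450)²·(1 − 96/2150)·2504.3²/96 = 6934.59
  stratum 4: (900/6450)²·(1 − 219/900)·4586.7²/219 = 1415.23
  stratum 5: (550/6450)²·(1 − 123/550)·4979.9²/123 = 1138.17
V̂(ȳ_st) = 23770.5
SE(ȳ_st) = √23770.5 = 154.177

ȳ_st ≈ 6713.67, SE ≈ 154.2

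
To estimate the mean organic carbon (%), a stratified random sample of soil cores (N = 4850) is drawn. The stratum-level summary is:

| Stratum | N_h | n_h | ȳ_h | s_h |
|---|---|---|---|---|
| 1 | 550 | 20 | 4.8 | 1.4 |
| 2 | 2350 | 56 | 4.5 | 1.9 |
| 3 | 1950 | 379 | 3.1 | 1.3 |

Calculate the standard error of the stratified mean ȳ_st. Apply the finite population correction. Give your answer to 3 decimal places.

SE(ȳ_st) ≈ 0.129

V̂(ȳ_st) = Σ W_h² (1 − n_h/N_h) s_h²/n_h, with W_h = N_h/N and N = 4850:
  stratum 1: (550/4850)²·(1 − 20/550)·1.4²/20 = 0.00121445
  stratum 2: (2350/4850)²·(1 − 56/2350)·1.9²/56 = 0.014774
  stratum 3: (1950/4850)²·(1 − 379/1950)·1.3²/379 = 0.000580731
V̂(ȳ_st) = 0.0165691
SE(ȳ_st) = √0.0165691 = 0.128721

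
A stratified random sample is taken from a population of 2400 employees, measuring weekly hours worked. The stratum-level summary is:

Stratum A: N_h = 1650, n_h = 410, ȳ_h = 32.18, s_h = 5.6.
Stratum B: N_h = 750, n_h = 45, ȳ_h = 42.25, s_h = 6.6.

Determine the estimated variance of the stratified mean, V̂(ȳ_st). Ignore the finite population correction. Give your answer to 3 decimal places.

V̂(ȳ_st) ≈ 0.131

V̂(ȳ_st) = Σ W_h² s_h²/n_h, with W_h = N_h/N and N = 2400:
  stratum A: (1650/2400)²·5.6²/410 = 0.0361524
  stratum B: (750/2400)²·6.6²/45 = 0.0945312
V̂(ȳ_st) = 0.130684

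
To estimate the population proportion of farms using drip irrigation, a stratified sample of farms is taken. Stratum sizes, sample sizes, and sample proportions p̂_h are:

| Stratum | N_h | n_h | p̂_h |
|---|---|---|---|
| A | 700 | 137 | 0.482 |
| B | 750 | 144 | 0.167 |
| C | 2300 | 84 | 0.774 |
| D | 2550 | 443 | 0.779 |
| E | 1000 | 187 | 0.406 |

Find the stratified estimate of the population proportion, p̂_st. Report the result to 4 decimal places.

N = 7300; stratum weights W_h = N_h/N.
p̂_st = Σ W_h p̂_h = (700·0.482 + 750·0.167 + 2300·0.774 + 2550·0.779 + 1000·0.406)/7300 = 0.63497

p̂_st ≈ 0.6350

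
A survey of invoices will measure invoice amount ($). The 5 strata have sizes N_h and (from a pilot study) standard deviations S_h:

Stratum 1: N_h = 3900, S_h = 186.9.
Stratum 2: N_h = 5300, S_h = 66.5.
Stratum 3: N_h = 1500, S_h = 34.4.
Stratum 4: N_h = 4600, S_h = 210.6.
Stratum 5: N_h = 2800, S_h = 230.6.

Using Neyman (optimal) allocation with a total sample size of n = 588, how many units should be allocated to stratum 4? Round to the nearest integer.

207

Neyman allocation: n_h = n · N_h S_h / Σ N_i S_i, with n = 588.
  stratum 1: N_h·S_h = 3900·186.9 = 728910.00
  stratum 2: N_h·S_h = 5300·66.5 = 352450.00
  stratum 3: N_h·S_h = 1500·34.4 = 51600.00
  stratum 4: N_h·S_h = 4600·210.6 = 968760.00
  stratum 5: N_h·S_h = 2800·230.6 = 645680.00
Σ N_h S_h = 2747400.00
n for stratum 4 = 588·968760.00/2747400.00 = 207.335 → 207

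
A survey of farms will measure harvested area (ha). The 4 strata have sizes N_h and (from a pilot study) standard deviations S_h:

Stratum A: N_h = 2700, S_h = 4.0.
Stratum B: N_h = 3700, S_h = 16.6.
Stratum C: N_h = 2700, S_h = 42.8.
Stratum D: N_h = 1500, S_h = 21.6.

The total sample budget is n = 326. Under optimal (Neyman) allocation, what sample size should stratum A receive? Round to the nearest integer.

Neyman allocation: n_h = n · N_h S_h / Σ N_i S_i, with n = 326.
  stratum A: N_h·S_h = 2700·4.0 = 10800.00
  stratum B: N_h·S_h = 3700·16.6 = 61420.00
  stratum C: N_h·S_h = 2700·42.8 = 115560.00
  stratum D: N_h·S_h = 1500·21.6 = 32400.00
Σ N_h S_h = 220180.00
n for stratum A = 326·10800.00/220180.00 = 15.991 → 16

16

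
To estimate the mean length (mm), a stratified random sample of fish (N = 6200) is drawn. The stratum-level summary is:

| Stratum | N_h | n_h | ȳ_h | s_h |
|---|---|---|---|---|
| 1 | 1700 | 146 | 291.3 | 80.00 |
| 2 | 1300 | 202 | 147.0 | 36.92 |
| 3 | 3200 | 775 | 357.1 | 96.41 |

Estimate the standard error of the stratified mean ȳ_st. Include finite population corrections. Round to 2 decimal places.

V̂(ȳ_st) = Σ W_h² (1 − n_h/N_h) s_h²/n_h, with W_h = N_h/N and N = 6200:
  stratum 1: (1700/6200)²·(1 − 146/1700)·80.00²/146 = 3.01262
  stratum 2: (1300/6200)²·(1 − 202/1300)·36.92²/202 = 0.250573
  stratum 3: (3200/6200)²·(1 − 775/3200)·96.41²/775 = 2.42115
V̂(ȳ_st) = 5.68433
SE(ȳ_st) = √5.68433 = 2.38418

SE(ȳ_st) ≈ 2.38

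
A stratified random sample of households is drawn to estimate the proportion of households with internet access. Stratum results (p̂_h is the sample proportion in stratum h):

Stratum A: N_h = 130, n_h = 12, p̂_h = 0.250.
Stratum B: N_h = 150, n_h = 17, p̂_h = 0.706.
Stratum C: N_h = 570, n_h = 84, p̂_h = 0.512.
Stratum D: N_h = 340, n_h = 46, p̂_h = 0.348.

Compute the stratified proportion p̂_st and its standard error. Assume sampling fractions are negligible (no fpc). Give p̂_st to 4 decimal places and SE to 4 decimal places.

p̂_st ≈ 0.4610, SE ≈ 0.0389

N = 1190; stratum weights W_h = N_h/N.
p̂_st = Σ W_h p̂_h = (130·0.250 + 150·0.706 + 570·0.512 + 340·0.348)/1190 = 0.46097
V̂(p̂_st) = Σ W_h² p̂_h(1−p̂_h)/(n_h−1):
  stratum A: (130/1190)²·0.250·0.750/11 = 0.000203424
  stratum B: (150/1190)²·0.706·0.294/16 = 0.00020612
  stratum C: (570/1190)²·0.512·0.488/83 = 0.000690665
  stratum D: (340/1190)²·0.348·0.652/45 = 0.000411603
V̂(p̂_st) = 0.00151181; SE = √V̂ = 0.038882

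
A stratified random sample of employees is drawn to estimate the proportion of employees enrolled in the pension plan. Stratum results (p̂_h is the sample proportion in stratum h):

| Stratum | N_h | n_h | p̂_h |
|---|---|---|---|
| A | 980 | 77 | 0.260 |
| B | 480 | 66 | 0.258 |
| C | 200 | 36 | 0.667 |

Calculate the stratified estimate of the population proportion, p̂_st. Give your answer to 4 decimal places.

N = 1660; stratum weights W_h = N_h/N.
p̂_st = Σ W_h p̂_h = (980·0.260 + 480·0.258 + 200·0.667)/1660 = 0.30846

p̂_st ≈ 0.3085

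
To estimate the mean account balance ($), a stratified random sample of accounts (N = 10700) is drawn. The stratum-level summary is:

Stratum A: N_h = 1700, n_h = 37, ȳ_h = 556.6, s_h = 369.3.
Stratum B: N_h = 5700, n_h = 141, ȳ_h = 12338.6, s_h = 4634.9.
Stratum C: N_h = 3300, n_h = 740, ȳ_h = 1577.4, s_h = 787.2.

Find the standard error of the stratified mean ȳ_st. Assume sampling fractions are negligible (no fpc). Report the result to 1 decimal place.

SE(ȳ_st) ≈ 208.3

V̂(ȳ_st) = Σ W_h² s_h²/n_h, with W_h = N_h/N and N = 10700:
  stratum A: (1700/10700)²·369.3²/37 = 93.0437
  stratum B: (5700/10700)²·4634.9²/141 = 43235.8
  stratum C: (3300/10700)²·787.2²/740 = 79.6524
V̂(ȳ_st) = 43408.5
SE(ȳ_st) = √43408.5 = 208.347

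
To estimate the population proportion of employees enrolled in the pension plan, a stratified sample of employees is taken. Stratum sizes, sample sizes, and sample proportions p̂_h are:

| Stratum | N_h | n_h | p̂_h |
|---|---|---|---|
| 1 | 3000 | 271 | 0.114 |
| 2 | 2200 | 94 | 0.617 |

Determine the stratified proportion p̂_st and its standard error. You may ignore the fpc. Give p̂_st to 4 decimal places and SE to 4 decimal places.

N = 5200; stratum weights W_h = N_h/N.
p̂_st = Σ W_h p̂_h = (3000·0.114 + 2200·0.617)/5200 = 0.32681
V̂(p̂_st) = Σ W_h² p̂_h(1−p̂_h)/(n_h−1):
  stratum 1: (3000/5200)²·0.114·0.886/270 = 0.000124512
  stratum 2: (2200/5200)²·0.617·0.383/93 = 0.00045482
V̂(p̂_st) = 0.000579332; SE = √V̂ = 0.0240693

p̂_st ≈ 0.3268, SE ≈ 0.0241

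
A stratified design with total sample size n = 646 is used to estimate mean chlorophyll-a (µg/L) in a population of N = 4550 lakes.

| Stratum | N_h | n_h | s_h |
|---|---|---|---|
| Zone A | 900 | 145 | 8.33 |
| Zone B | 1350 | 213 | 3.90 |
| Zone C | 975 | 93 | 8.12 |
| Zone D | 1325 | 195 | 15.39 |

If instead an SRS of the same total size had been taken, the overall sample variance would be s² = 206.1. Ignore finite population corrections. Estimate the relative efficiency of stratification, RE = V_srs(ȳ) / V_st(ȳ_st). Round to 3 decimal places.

V̂(ȳ_st) = Σ W_h² s_h²/n_h, with W_h = N_h/N and N = 4550:
  stratum Zone A: (900/4550)²·8.33²/145 = 0.0187234
  stratum Zone B: (1350/4550)²·3.90²/213 = 0.00628629
  stratum Zone C: (975/4550)²·8.12²/93 = 0.0325548
  stratum Zone D: (1325/4550)²·15.39²/195 = 0.103003
V_st = 0.160568
V_srs = s²/n = 206.1/646 = 0.31904
Relative efficiency = V_srs / V_st = 0.31904/0.160568 = 1.9869

RE ≈ 1.987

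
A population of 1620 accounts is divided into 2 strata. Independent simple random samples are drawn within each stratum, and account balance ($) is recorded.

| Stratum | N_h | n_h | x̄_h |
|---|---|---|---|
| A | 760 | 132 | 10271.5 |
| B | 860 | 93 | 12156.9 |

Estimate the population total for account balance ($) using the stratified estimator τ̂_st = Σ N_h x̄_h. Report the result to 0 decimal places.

τ̂_st ≈ 18261274

τ̂_st = Σ N_h x̄_h = 760·10271.5 + 860·12156.9 = 18261274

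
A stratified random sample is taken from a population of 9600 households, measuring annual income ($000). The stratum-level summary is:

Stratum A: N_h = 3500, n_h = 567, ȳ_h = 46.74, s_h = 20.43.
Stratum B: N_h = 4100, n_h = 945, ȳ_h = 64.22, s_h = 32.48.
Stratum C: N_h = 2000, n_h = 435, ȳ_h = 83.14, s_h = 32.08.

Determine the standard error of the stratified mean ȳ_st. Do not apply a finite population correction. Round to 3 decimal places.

SE(ȳ_st) ≈ 0.636

V̂(ȳ_st) = Σ W_h² s_h²/n_h, with W_h = N_h/N and N = 9600:
  stratum A: (3500/9600)²·20.43²/567 = 0.097847
  stratum B: (4100/9600)²·32.48²/945 = 0.203622
  stratum C: (2000/9600)²·32.08²/435 = 0.102683
V̂(ȳ_st) = 0.404152
SE(ȳ_st) = √0.404152 = 0.635729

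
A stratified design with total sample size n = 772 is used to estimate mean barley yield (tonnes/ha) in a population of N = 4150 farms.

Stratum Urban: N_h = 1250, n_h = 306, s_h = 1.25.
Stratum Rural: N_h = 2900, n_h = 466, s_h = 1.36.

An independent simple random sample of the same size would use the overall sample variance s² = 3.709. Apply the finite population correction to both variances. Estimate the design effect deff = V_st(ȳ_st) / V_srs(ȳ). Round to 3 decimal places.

V̂(ȳ_st) = Σ W_h² (1 − n_h/N_h) s_h²/n_h, with W_h = N_h/N and N = 4150:
  stratum Urban: (1250/4150)²·(1 − 306/1250)·1.25²/306 = 0.000349852
  stratum Rural: (2900/4150)²·(1 − 466/2900)·1.36²/466 = 0.00162673
V_st = 0.00197658
V_srs = (1 − 772/4150)·3.709/772 = 0.00391067
deff = V_st / V_srs = 0.00197658/0.00391067 = 0.5054

deff ≈ 0.505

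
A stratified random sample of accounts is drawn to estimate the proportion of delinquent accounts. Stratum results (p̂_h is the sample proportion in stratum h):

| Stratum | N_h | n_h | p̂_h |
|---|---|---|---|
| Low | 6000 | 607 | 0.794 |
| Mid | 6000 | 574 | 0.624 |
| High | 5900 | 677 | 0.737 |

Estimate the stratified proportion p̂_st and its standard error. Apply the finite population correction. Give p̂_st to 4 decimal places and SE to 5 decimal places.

N = 17900; stratum weights W_h = N_h/N.
p̂_st = Σ W_h p̂_h = (6000·0.794 + 6000·0.624 + 5900·0.737)/17900 = 0.71823
V̂(p̂_st) = Σ W_h² (1 − n_h/N_h) p̂_h(1−p̂_h)/(n_h−1):
  stratum Low: (6000/17900)²·(1 − 607/6000)·0.794·0.206/606 = 2.72578e-05
  stratum Mid: (6000/17900)²·(1 − 574/6000)·0.624·0.376/573 = 4.16047e-05
  stratum High: (5900/17900)²·(1 − 677/5900)·0.737·0.263/676 = 2.75767e-05
V̂(p̂_st) = 9.64392e-05; SE = √V̂ = 0.00982035

p̂_st ≈ 0.7182, SE ≈ 0.00982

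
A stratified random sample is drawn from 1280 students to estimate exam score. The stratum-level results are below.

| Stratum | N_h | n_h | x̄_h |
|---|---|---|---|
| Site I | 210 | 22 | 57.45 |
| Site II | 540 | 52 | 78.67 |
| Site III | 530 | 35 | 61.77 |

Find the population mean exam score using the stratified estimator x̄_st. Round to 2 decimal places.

x̄_st ≈ 68.19

N = Σ N_h = 1280. Stratum weights W_h = N_h/N.
x̄_st = (210·57.45 + 540·78.67 + 530·61.77) / 1280 = 68.1909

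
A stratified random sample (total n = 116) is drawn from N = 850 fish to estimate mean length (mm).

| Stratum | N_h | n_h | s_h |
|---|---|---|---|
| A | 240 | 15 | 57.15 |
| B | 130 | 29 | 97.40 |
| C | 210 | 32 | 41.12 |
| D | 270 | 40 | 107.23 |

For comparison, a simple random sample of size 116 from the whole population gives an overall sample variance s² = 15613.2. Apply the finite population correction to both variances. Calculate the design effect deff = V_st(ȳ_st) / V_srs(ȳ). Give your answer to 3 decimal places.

V̂(ȳ_st) = Σ W_h² (1 − n_h/N_h) s_h²/n_h, with W_h = N_h/N and N = 850:
  stratum A: (240/850)²·(1 − 15/240)·57.15²/15 = 16.2741
  stratum B: (130/850)²·(1 − 29/130)·97.40²/29 = 5.94493
  stratum C: (210/850)²·(1 − 32/210)·41.12²/32 = 2.73374
  stratum D: (270/850)²·(1 − 40/270)·107.23²/40 = 24.7074
V_st = 49.6601
V_srs = (1 − 116/850)·15613.2/116 = 116.228
deff = V_st / V_srs = 49.6601/116.228 = 0.4273

deff ≈ 0.427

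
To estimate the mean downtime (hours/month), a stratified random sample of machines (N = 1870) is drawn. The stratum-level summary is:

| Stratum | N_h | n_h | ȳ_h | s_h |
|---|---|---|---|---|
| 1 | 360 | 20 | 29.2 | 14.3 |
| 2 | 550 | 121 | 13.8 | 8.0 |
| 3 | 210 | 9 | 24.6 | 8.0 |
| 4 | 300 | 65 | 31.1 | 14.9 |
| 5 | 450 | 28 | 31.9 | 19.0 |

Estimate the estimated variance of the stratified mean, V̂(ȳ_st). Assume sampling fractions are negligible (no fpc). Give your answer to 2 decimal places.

V̂(ȳ_st) ≈ 1.35

V̂(ȳ_st) = Σ W_h² s_h²/n_h, with W_h = N_h/N and N = 1870:
  stratum 1: (360/1870)²·14.3²/20 = 0.378934
  stratum 2: (550/1870)²·8.0²/121 = 0.0457548
  stratum 3: (210/1870)²·8.0²/9 = 0.0896794
  stratum 4: (300/1870)²·14.9²/65 = 0.087906
  stratum 5: (450/1870)²·19.0²/28 = 0.746605
V̂(ȳ_st) = 1.34888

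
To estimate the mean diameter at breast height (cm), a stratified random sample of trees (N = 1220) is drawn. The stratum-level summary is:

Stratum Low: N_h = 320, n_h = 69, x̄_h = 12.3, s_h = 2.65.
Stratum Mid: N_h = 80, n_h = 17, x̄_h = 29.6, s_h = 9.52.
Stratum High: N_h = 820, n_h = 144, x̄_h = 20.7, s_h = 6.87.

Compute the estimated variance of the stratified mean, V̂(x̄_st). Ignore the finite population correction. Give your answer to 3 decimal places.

V̂(x̄_st) ≈ 0.178

V̂(x̄_st) = Σ W_h² s_h²/n_h, with W_h = N_h/N and N = 1220:
  stratum Low: (320/1220)²·2.65²/69 = 0.00700201
  stratum Mid: (80/1220)²·9.52²/17 = 0.0229237
  stratum High: (820/1220)²·6.87²/144 = 0.148067
V̂(x̄_st) = 0.177993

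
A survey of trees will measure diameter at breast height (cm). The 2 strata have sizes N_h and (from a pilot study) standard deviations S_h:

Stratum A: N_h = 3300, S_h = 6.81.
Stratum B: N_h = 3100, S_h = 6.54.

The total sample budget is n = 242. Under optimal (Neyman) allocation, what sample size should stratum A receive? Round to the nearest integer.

127

Neyman allocation: n_h = n · N_h S_h / Σ N_i S_i, with n = 242.
  stratum A: N_h·S_h = 3300·6.81 = 22473.00
  stratum B: N_h·S_h = 3100·6.54 = 20274.00
Σ N_h S_h = 42747.00
n for stratum A = 242·22473.00/42747.00 = 127.225 → 127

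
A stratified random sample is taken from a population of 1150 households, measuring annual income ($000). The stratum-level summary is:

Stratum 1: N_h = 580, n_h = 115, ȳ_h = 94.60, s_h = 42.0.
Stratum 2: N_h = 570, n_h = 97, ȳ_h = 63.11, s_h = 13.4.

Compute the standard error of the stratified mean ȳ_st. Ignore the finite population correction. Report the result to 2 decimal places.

V̂(ȳ_st) = Σ W_h² s_h²/n_h, with W_h = N_h/N and N = 1150:
  stratum 1: (580/1150)²·42.0²/115 = 3.90176
  stratum 2: (570/1150)²·13.4²/97 = 0.45477
V̂(ȳ_st) = 4.35653
SE(ȳ_st) = √4.35653 = 2.08723

SE(ȳ_st) ≈ 2.09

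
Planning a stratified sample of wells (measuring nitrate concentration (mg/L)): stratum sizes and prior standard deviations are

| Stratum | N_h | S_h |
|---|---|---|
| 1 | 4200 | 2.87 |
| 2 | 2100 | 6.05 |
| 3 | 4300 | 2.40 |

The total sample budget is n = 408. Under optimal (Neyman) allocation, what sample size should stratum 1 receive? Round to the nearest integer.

Neyman allocation: n_h = n · N_h S_h / Σ N_i S_i, with n = 408.
  stratum 1: N_h·S_h = 4200·2.87 = 12054.00
  stratum 2: N_h·S_h = 2100·6.05 = 12705.00
  stratum 3: N_h·S_h = 4300·2.40 = 10320.00
Σ N_h S_h = 35079.00
n for stratum 1 = 408·12054.00/35079.00 = 140.199 → 140

140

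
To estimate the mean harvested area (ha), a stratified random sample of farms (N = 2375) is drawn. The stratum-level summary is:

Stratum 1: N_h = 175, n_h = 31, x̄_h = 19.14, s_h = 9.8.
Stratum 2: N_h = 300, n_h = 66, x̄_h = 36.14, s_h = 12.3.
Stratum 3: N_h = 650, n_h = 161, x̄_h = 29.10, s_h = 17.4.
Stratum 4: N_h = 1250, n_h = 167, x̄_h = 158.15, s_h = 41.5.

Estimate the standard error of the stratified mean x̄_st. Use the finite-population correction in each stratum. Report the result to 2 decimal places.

V̂(x̄_st) = Σ W_h² (1 − n_h/N_h) s_h²/n_h, with W_h = N_h/N and N = 2375:
  stratum 1: (175/2375)²·(1 − 31/175)·9.8²/31 = 0.0138409
  stratum 2: (300/2375)²·(1 − 66/300)·12.3²/66 = 0.0285283
  stratum 3: (650/2375)²·(1 − 161/650)·17.4²/161 = 0.105966
  stratum 4: (1250/2375)²·(1 − 167/1250)·41.5²/167 = 2.47509
V̂(x̄_st) = 2.62343
SE(x̄_st) = √2.62343 = 1.6197

SE(x̄_st) ≈ 1.62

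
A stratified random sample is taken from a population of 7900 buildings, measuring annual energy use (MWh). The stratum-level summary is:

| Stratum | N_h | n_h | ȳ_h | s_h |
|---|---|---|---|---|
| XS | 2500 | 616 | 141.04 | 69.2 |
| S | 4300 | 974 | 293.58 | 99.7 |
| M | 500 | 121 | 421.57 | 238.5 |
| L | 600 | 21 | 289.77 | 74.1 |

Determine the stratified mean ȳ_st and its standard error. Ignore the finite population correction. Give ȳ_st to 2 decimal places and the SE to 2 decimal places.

ȳ_st = Σ W_h ȳ_h = (2500·141.04 + 4300·293.58 + 500·421.57 + 600·289.77)/7900 = 253.11911
V̂(ȳ_st) = Σ W_h² s_h²/n_h, with W_h = N_h/N and N = 7900:
  stratum XS: (2500/7900)²·69.2²/616 = 0.778498
  stratum S: (4300/7900)²·99.7²/974 = 3.02353
  stratum M: (500/7900)²·238.5²/121 = 1.88312
  stratum L: (600/7900)²·74.1²/21 = 1.50822
V̂(ȳ_st) = 7.19337
SE(ȳ_st) = √7.19337 = 2.68205

ȳ_st ≈ 253.12, SE ≈ 2.68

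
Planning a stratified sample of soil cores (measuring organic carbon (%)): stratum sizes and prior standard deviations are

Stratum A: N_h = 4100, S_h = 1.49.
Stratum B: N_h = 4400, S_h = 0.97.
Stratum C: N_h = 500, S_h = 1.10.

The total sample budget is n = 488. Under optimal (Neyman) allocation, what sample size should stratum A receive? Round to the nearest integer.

Neyman allocation: n_h = n · N_h S_h / Σ N_i S_i, with n = 488.
  stratum A: N_h·S_h = 4100·1.49 = 6109.00
  stratum B: N_h·S_h = 4400·0.97 = 4268.00
  stratum C: N_h·S_h = 500·1.10 = 550.00
Σ N_h S_h = 10927.00
n for stratum A = 488·6109.00/10927.00 = 272.828 → 273

273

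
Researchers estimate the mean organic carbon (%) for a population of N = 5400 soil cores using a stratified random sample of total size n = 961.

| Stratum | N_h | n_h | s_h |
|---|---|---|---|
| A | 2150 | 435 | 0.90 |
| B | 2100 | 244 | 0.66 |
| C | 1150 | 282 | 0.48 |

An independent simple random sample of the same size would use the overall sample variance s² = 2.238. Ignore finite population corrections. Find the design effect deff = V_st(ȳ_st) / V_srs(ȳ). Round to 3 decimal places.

V̂(ȳ_st) = Σ W_h² s_h²/n_h, with W_h = N_h/N and N = 5400:
  stratum A: (2150/5400)²·0.90²/435 = 0.000295179
  stratum B: (2100/5400)²·0.66²/244 = 0.000269991
  stratum C: (1150/5400)²·0.48²/282 = 3.70545e-05
V_st = 0.000602224
V_srs = s²/n = 2.238/961 = 0.00232882
deff = V_st / V_srs = 0.000602224/0.00232882 = 0.2586

deff ≈ 0.259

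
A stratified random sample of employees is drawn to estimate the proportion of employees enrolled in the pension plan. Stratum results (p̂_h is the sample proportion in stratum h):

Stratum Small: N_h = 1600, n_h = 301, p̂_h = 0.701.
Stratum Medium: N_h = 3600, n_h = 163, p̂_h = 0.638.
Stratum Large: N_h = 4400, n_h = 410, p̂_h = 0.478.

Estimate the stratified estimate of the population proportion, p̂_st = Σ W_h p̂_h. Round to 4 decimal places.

p̂_st ≈ 0.5752

N = 9600; stratum weights W_h = N_h/N.
p̂_st = Σ W_h p̂_h = (1600·0.701 + 3600·0.638 + 4400·0.478)/9600 = 0.57517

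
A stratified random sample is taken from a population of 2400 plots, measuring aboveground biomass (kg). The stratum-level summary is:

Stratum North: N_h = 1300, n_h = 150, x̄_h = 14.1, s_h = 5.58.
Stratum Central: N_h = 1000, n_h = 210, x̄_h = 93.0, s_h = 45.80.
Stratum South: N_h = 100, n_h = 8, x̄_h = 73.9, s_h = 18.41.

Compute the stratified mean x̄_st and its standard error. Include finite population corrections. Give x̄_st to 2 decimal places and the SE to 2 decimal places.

x̄_st ≈ 49.47, SE ≈ 1.22

x̄_st = Σ W_h x̄_h = (1300·14.1 + 1000·93.0 + 100·73.9)/2400 = 49.46667
V̂(x̄_st) = Σ W_h² (1 − n_h/N_h) s_h²/n_h, with W_h = N_h/N and N = 2400:
  stratum North: (1300/2400)²·(1 − 150/1300)·5.58²/150 = 0.0538761
  stratum Central: (1000/2400)²·(1 − 210/1000)·45.80²/210 = 1.36999
  stratum South: (100/2400)²·(1 − 8/100)·18.41²/8 = 0.0676679
V̂(x̄_st) = 1.49153
SE(x̄_st) = √1.49153 = 1.22128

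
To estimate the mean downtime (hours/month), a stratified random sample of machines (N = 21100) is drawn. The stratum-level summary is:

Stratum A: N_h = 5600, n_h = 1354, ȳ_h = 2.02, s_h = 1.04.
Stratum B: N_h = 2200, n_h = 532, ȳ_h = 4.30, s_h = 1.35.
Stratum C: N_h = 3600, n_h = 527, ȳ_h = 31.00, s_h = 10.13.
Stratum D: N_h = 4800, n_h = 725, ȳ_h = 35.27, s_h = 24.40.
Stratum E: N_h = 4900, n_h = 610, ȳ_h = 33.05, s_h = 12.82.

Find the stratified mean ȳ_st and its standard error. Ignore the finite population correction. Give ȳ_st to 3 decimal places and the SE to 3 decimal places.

ȳ_st ≈ 21.972, SE ≈ 0.251

ȳ_st = Σ W_h ȳ_h = (5600·2.02 + 2200·4.30 + 3600·31.00 + 4800·35.27 + 4900·33.05)/21100 = 21.97218
V̂(ȳ_st) = Σ W_h² s_h²/n_h, with W_h = N_h/N and N = 21100:
  stratum A: (5600/21100)²·1.04²/1354 = 5.62677e-05
  stratum B: (2200/21100)²·1.35²/532 = 3.72423e-05
  stratum C: (3600/21100)²·10.13²/527 = 0.00566824
  stratum D: (4800/21100)²·24.40²/725 = 0.0424971
  stratum E: (4900/21100)²·12.82²/610 = 0.0145303
V̂(ȳ_st) = 0.0627891
SE(ȳ_st) = √0.0627891 = 0.250578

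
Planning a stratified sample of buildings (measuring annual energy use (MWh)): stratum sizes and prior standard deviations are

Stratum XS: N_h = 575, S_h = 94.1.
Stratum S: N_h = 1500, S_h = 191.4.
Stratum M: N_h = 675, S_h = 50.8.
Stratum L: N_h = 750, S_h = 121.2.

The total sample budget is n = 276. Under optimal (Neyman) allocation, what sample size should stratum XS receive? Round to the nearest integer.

32

Neyman allocation: n_h = n · N_h S_h / Σ N_i S_i, with n = 276.
  stratum XS: N_h·S_h = 575·94.1 = 54107.50
  stratum S: N_h·S_h = 1500·191.4 = 287100.00
  stratum M: N_h·S_h = 675·50.8 = 34290.00
  stratum L: N_h·S_h = 750·121.2 = 90900.00
Σ N_h S_h = 466397.50
n for stratum XS = 276·54107.50/466397.50 = 32.019 → 32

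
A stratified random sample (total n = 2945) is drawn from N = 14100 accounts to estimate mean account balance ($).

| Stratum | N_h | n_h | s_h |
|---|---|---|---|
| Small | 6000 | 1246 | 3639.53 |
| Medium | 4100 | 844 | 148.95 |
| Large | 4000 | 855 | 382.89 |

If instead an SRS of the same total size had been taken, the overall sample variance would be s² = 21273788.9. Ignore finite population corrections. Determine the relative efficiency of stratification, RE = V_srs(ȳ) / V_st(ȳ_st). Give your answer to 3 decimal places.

RE ≈ 3.722

V̂(ȳ_st) = Σ W_h² s_h²/n_h, with W_h = N_h/N and N = 14100:
  stratum Small: (6000/14100)²·3639.53²/1246 = 1925.03
  stratum Medium: (4100/14100)²·148.95²/844 = 2.22263
  stratum Large: (4000/14100)²·382.89²/855 = 13.7995
V_st = 1941.05
V_srs = s²/n = 21273788.9/2945 = 7223.7
Relative efficiency = V_srs / V_st = 7223.7/1941.05 = 3.7215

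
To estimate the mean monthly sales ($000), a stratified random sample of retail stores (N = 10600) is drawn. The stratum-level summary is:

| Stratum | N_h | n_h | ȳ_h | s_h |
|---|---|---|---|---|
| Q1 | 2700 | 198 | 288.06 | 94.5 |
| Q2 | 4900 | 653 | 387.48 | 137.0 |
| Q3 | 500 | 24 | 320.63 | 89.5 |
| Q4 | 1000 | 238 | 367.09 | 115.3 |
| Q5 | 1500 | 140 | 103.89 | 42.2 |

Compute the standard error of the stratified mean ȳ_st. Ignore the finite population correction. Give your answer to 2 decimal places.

V̂(ȳ_st) = Σ W_h² s_h²/n_h, with W_h = N_h/N and N = 10600:
  stratum Q1: (2700/10600)²·94.5²/198 = 2.92627
  stratum Q2: (4900/10600)²·137.0²/653 = 6.14198
  stratum Q3: (500/10600)²·89.5²/24 = 0.742614
  stratum Q4: (1000/10600)²·115.3²/238 = 0.49713
  stratum Q5: (1500/10600)²·42.2²/140 = 0.254723
V̂(ȳ_st) = 10.5627
SE(ȳ_st) = √10.5627 = 3.25003

SE(ȳ_st) ≈ 3.25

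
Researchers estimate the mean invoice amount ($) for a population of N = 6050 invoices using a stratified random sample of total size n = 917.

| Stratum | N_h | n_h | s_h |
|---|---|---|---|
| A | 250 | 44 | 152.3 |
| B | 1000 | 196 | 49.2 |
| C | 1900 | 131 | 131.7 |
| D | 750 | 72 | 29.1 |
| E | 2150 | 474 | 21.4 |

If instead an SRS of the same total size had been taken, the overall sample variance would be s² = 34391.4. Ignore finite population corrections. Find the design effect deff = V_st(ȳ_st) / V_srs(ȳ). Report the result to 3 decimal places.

V̂(ȳ_st) = Σ W_h² s_h²/n_h, with W_h = N_h/N and N = 6050:
  stratum A: (250/6050)²·152.3²/44 = 0.900153
  stratum B: (1000/6050)²·49.2²/196 = 0.337414
  stratum C: (1900/6050)²·131.7²/131 = 13.0586
  stratum D: (750/6050)²·29.1²/72 = 0.180745
  stratum E: (2150/6050)²·21.4²/474 = 0.122016
V_st = 14.5989
V_srs = s²/n = 34391.4/917 = 37.5043
deff = V_st / V_srs = 14.5989/37.5043 = 0.3893

deff ≈ 0.389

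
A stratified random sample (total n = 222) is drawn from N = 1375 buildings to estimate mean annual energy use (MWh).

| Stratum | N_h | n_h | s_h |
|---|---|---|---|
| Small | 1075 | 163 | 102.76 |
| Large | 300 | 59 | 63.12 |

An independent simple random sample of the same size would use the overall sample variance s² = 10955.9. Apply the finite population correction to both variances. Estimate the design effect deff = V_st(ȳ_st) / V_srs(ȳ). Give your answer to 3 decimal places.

V̂(ȳ_st) = Σ W_h² (1 − n_h/N_h) s_h²/n_h, with W_h = N_h/N and N = 1375:
  stratum Small: (1075/1375)²·(1 − 163/1075)·102.76²/163 = 33.5938
  stratum Large: (300/1375)²·(1 − 59/300)·63.12²/59 = 2.58235
V_st = 36.1761
V_srs = (1 − 222/1375)·10955.9/222 = 41.383
deff = V_st / V_srs = 36.1761/41.383 = 0.8742

deff ≈ 0.874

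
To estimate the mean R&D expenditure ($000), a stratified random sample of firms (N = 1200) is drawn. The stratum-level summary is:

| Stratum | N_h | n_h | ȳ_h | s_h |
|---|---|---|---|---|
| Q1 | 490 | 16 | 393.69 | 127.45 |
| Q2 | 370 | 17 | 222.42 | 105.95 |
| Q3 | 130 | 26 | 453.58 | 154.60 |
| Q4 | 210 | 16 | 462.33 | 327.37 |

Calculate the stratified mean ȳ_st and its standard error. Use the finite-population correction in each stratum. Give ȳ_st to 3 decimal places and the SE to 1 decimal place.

ȳ_st = Σ W_h ȳ_h = (490·393.69 + 370·222.42 + 130·453.58 + 210·462.33)/1200 = 359.38183
V̂(ȳ_st) = Σ W_h² (1 − n_h/N_h) s_h²/n_h, with W_h = N_h/N and N = 1200:
  stratum Q1: (490/1200)²·(1 − 16/490)·127.45²/16 = 163.746
  stratum Q2: (370/1200)²·(1 − 17/370)·105.95²/17 = 59.8917
  stratum Q3: (130/1200)²·(1 − 26/130)·154.60²/26 = 8.63097
  stratum Q4: (210/1200)²·(1 − 16/210)·327.37²/16 = 189.503
V̂(ȳ_st) = 421.772
SE(ȳ_st) = √421.772 = 20.5371

ȳ_st ≈ 359.382, SE ≈ 20.5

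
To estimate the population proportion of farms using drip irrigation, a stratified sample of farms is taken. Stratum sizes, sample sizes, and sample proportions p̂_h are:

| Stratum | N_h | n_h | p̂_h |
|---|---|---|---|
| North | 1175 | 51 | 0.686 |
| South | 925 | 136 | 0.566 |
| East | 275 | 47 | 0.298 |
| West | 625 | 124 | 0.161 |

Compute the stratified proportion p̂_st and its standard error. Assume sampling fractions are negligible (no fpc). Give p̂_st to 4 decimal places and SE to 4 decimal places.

p̂_st ≈ 0.5041, SE ≈ 0.0303

N = 3000; stratum weights W_h = N_h/N.
p̂_st = Σ W_h p̂_h = (1175·0.686 + 925·0.566 + 275·0.298 + 625·0.161)/3000 = 0.50406
V̂(p̂_st) = Σ W_h² p̂_h(1−p̂_h)/(n_h−1):
  stratum North: (1175/3000)²·0.686·0.314/50 = 0.000660871
  stratum South: (925/3000)²·0.566·0.434/135 = 0.000172987
  stratum East: (275/3000)²·0.298·0.702/46 = 3.82136e-05
  stratum West: (625/3000)²·0.161·0.839/123 = 4.76651e-05
V̂(p̂_st) = 0.000919737; SE = √V̂ = 0.0303272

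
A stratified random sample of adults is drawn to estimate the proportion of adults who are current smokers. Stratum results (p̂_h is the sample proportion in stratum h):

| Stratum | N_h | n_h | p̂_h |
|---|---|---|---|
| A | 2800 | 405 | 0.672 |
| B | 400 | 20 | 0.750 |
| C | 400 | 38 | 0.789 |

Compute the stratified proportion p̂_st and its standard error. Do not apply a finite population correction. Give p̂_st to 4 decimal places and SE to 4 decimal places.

N = 3600; stratum weights W_h = N_h/N.
p̂_st = Σ W_h p̂_h = (2800·0.672 + 400·0.750 + 400·0.789)/3600 = 0.69367
V̂(p̂_st) = Σ W_h² p̂_h(1−p̂_h)/(n_h−1):
  stratum A: (2800/3600)²·0.672·0.328/404 = 0.000330045
  stratum B: (400/3600)²·0.750·0.250/19 = 0.000121832
  stratum C: (400/3600)²·0.789·0.211/37 = 5.55485e-05
V̂(p̂_st) = 0.000507426; SE = √V̂ = 0.0225261

p̂_st ≈ 0.6937, SE ≈ 0.0225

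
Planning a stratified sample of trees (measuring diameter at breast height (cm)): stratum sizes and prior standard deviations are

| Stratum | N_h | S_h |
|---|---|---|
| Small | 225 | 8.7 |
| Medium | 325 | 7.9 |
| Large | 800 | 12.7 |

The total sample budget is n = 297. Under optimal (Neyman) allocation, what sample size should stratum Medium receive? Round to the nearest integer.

52

Neyman allocation: n_h = n · N_h S_h / Σ N_i S_i, with n = 297.
  stratum Small: N_h·S_h = 225·8.7 = 1957.50
  stratum Medium: N_h·S_h = 325·7.9 = 2567.50
  stratum Large: N_h·S_h = 800·12.7 = 10160.00
Σ N_h S_h = 14685.00
n for stratum Medium = 297·2567.50/14685.00 = 51.927 → 52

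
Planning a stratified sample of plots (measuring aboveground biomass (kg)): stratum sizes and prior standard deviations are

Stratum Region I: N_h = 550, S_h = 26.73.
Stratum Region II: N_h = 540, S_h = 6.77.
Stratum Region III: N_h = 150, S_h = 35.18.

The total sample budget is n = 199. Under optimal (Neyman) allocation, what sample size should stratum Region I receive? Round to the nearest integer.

124

Neyman allocation: n_h = n · N_h S_h / Σ N_i S_i, with n = 199.
  stratum Region I: N_h·S_h = 550·26.73 = 14701.50
  stratum Region II: N_h·S_h = 540·6.77 = 3655.80
  stratum Region III: N_h·S_h = 150·35.18 = 5277.00
Σ N_h S_h = 23634.30
n for stratum Region I = 199·14701.50/23634.30 = 123.786 → 124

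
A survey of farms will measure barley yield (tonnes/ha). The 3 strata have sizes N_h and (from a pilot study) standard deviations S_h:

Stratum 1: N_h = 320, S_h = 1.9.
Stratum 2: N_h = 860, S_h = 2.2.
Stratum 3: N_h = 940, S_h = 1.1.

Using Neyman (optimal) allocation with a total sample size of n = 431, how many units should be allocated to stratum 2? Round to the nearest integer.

Neyman allocation: n_h = n · N_h S_h / Σ N_i S_i, with n = 431.
  stratum 1: N_h·S_h = 320·1.9 = 608.00
  stratum 2: N_h·S_h = 860·2.2 = 1892.00
  stratum 3: N_h·S_h = 940·1.1 = 1034.00
Σ N_h S_h = 3534.00
n for stratum 2 = 431·1892.00/3534.00 = 230.745 → 231

231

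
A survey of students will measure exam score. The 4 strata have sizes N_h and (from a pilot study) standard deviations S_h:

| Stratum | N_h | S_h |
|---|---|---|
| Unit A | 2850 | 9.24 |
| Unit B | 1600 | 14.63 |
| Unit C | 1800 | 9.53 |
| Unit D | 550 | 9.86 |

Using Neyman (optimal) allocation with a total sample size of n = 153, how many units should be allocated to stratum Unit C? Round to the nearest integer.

36

Neyman allocation: n_h = n · N_h S_h / Σ N_i S_i, with n = 153.
  stratum Unit A: N_h·S_h = 2850·9.24 = 26334.00
  stratum Unit B: N_h·S_h = 1600·14.63 = 23408.00
  stratum Unit C: N_h·S_h = 1800·9.53 = 17154.00
  stratum Unit D: N_h·S_h = 550·9.86 = 5423.00
Σ N_h S_h = 72319.00
n for stratum Unit C = 153·17154.00/72319.00 = 36.291 → 36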